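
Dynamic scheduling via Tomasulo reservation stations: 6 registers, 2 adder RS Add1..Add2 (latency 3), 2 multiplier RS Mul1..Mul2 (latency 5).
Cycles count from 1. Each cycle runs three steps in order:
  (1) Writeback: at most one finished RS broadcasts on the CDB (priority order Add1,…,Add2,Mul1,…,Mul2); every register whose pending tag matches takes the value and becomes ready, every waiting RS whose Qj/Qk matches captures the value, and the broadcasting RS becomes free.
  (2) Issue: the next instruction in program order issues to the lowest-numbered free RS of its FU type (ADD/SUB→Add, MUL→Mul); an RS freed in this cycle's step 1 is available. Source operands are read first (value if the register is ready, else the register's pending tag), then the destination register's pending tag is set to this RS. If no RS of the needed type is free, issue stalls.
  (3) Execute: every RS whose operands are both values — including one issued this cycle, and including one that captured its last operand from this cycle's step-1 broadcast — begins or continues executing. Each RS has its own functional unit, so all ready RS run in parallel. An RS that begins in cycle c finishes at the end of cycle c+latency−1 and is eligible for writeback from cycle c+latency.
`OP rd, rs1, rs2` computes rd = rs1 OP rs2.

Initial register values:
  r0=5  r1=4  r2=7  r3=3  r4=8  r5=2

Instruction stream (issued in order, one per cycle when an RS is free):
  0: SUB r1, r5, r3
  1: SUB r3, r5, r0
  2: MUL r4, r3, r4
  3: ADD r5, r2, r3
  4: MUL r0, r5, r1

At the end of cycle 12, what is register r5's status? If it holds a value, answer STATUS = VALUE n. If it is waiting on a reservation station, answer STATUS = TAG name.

  c1: issue SUB r1<-Add1  regs: r0:5,r1:Add1,r2:7,r3:3,r4:8,r5:2
  c2: issue SUB r3<-Add2  regs: r0:5,r1:Add1,r2:7,r3:Add2,r4:8,r5:2
  c3: issue MUL r4<-Mul1  regs: r0:5,r1:Add1,r2:7,r3:Add2,r4:Mul1,r5:2
  c4: CDB Add1=-1; issue ADD r5<-Add1  regs: r0:5,r1:-1,r2:7,r3:Add2,r4:Mul1,r5:Add1
  c5: CDB Add2=-3; issue MUL r0<-Mul2  regs: r0:Mul2,r1:-1,r2:7,r3:-3,r4:Mul1,r5:Add1
  c6: -  regs: r0:Mul2,r1:-1,r2:7,r3:-3,r4:Mul1,r5:Add1
  c7: -  regs: r0:Mul2,r1:-1,r2:7,r3:-3,r4:Mul1,r5:Add1
  c8: CDB Add1=4  regs: r0:Mul2,r1:-1,r2:7,r3:-3,r4:Mul1,r5:4
  c9: -  regs: r0:Mul2,r1:-1,r2:7,r3:-3,r4:Mul1,r5:4
  c10: CDB Mul1=-24  regs: r0:Mul2,r1:-1,r2:7,r3:-3,r4:-24,r5:4
  c11: -  regs: r0:Mul2,r1:-1,r2:7,r3:-3,r4:-24,r5:4
  c12: -  regs: r0:Mul2,r1:-1,r2:7,r3:-3,r4:-24,r5:4

STATUS = VALUE 4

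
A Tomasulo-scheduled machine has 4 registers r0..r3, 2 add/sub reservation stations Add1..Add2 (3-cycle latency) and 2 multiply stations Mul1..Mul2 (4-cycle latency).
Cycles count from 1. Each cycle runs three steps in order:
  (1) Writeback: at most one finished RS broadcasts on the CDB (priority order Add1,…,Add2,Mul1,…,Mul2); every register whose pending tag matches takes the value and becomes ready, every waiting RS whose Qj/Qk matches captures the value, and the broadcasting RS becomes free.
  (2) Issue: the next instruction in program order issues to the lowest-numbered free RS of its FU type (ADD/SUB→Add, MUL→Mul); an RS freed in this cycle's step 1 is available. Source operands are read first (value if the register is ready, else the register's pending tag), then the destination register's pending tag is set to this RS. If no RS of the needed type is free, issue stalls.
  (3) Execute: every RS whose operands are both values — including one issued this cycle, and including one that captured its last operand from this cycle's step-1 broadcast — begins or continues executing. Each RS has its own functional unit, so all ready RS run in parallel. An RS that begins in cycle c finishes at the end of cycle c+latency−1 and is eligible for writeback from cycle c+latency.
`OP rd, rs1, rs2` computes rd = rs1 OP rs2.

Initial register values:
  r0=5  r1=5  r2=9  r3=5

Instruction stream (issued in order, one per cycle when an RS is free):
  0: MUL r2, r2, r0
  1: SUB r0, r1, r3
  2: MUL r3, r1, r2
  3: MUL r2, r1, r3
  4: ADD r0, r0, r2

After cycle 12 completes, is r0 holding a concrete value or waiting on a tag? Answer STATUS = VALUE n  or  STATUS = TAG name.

c1: issue MUL r2<-Mul1 | r0:5,r1:5,r2:Mul1,r3:5
c2: issue SUB r0<-Add1 | r0:Add1,r1:5,r2:Mul1,r3:5
c3: issue MUL r3<-Mul2 | r0:Add1,r1:5,r2:Mul1,r3:Mul2
c4: stall | r0:Add1,r1:5,r2:Mul1,r3:Mul2
c5: CDB Add1=0; stall | r0:0,r1:5,r2:Mul1,r3:Mul2
c6: CDB Mul1=45; issue MUL r2<-Mul1 | r0:0,r1:5,r2:Mul1,r3:Mul2
c7: issue ADD r0<-Add1 | r0:Add1,r1:5,r2:Mul1,r3:Mul2
c8: - | r0:Add1,r1:5,r2:Mul1,r3:Mul2
c9: - | r0:Add1,r1:5,r2:Mul1,r3:Mul2
c10: CDB Mul2=225 | r0:Add1,r1:5,r2:Mul1,r3:225
c11: - | r0:Add1,r1:5,r2:Mul1,r3:225
c12: - | r0:Add1,r1:5,r2:Mul1,r3:225

STATUS = TAG Add1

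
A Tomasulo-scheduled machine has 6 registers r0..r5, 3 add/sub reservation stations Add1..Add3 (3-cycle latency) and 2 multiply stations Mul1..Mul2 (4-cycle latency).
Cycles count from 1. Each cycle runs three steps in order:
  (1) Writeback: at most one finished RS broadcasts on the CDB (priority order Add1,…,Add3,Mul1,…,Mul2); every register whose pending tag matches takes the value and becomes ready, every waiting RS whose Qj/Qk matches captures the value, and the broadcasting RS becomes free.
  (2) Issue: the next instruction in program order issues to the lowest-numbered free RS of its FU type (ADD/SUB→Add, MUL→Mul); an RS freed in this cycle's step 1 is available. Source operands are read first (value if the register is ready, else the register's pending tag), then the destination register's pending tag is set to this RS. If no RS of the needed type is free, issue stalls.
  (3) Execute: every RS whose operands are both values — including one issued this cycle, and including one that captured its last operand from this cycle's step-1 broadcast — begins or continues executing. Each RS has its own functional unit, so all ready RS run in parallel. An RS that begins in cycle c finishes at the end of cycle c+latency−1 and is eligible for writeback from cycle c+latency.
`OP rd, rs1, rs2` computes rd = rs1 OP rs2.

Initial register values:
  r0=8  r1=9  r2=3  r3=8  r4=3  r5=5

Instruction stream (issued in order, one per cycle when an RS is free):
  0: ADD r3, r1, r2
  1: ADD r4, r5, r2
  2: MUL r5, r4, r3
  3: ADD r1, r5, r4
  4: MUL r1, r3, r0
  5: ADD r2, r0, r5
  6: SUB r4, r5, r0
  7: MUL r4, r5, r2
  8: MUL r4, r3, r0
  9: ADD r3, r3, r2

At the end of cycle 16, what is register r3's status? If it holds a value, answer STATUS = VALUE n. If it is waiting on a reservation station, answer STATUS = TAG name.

STATUS = VALUE 116

cycle 1: issue ADD r3<-Add1 // r0:8,r1:9,r2:3,r3:Add1,r4:3,r5:5
cycle 2: issue ADD r4<-Add2 // r0:8,r1:9,r2:3,r3:Add1,r4:Add2,r5:5
cycle 3: issue MUL r5<-Mul1 // r0:8,r1:9,r2:3,r3:Add1,r4:Add2,r5:Mul1
cycle 4: CDB Add1=12; issue ADD r1<-Add1 // r0:8,r1:Add1,r2:3,r3:12,r4:Add2,r5:Mul1
cycle 5: CDB Add2=8; issue MUL r1<-Mul2 // r0:8,r1:Mul2,r2:3,r3:12,r4:8,r5:Mul1
cycle 6: issue ADD r2<-Add2 // r0:8,r1:Mul2,r2:Add2,r3:12,r4:8,r5:Mul1
cycle 7: issue SUB r4<-Add3 // r0:8,r1:Mul2,r2:Add2,r3:12,r4:Add3,r5:Mul1
cycle 8: stall // r0:8,r1:Mul2,r2:Add2,r3:12,r4:Add3,r5:Mul1
cycle 9: CDB Mul1=96; issue MUL r4<-Mul1 // r0:8,r1:Mul2,r2:Add2,r3:12,r4:Mul1,r5:96
cycle 10: CDB Mul2=96; issue MUL r4<-Mul2 // r0:8,r1:96,r2:Add2,r3:12,r4:Mul2,r5:96
cycle 11: stall // r0:8,r1:96,r2:Add2,r3:12,r4:Mul2,r5:96
cycle 12: CDB Add1=104; issue ADD r3<-Add1 // r0:8,r1:96,r2:Add2,r3:Add1,r4:Mul2,r5:96
cycle 13: CDB Add2=104 // r0:8,r1:96,r2:104,r3:Add1,r4:Mul2,r5:96
cycle 14: CDB Add3=88 // r0:8,r1:96,r2:104,r3:Add1,r4:Mul2,r5:96
cycle 15: CDB Mul2=96 // r0:8,r1:96,r2:104,r3:Add1,r4:96,r5:96
cycle 16: CDB Add1=116 // r0:8,r1:96,r2:104,r3:116,r4:96,r5:96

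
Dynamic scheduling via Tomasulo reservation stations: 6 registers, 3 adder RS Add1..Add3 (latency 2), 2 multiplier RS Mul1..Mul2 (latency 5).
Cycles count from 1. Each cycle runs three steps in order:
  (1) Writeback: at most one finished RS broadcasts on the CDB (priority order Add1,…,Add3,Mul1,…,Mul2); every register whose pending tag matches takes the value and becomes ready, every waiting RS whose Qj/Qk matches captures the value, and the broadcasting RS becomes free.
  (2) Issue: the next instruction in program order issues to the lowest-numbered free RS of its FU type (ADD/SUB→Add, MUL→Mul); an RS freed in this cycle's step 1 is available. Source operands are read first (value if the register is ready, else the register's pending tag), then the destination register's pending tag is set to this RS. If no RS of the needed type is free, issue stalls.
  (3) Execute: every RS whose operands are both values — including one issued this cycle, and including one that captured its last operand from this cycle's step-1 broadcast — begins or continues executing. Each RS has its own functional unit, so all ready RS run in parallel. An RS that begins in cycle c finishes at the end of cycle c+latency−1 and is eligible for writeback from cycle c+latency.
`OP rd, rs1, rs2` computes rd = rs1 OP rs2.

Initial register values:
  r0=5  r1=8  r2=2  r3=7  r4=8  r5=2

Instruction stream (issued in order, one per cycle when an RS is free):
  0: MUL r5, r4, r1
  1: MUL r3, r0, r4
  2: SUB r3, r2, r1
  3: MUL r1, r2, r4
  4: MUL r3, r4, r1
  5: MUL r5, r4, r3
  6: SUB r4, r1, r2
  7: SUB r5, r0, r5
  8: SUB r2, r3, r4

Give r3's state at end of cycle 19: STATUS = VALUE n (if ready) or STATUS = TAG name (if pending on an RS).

STATUS = VALUE 128

  c1: issue MUL r5<-Mul1  regs: r0:5,r1:8,r2:2,r3:7,r4:8,r5:Mul1
  c2: issue MUL r3<-Mul2  regs: r0:5,r1:8,r2:2,r3:Mul2,r4:8,r5:Mul1
  c3: issue SUB r3<-Add1  regs: r0:5,r1:8,r2:2,r3:Add1,r4:8,r5:Mul1
  c4: stall  regs: r0:5,r1:8,r2:2,r3:Add1,r4:8,r5:Mul1
  c5: CDB Add1=-6; stall  regs: r0:5,r1:8,r2:2,r3:-6,r4:8,r5:Mul1
  c6: CDB Mul1=64; issue MUL r1<-Mul1  regs: r0:5,r1:Mul1,r2:2,r3:-6,r4:8,r5:64
  c7: CDB Mul2=40; issue MUL r3<-Mul2  regs: r0:5,r1:Mul1,r2:2,r3:Mul2,r4:8,r5:64
  c8: stall  regs: r0:5,r1:Mul1,r2:2,r3:Mul2,r4:8,r5:64
  c9: stall  regs: r0:5,r1:Mul1,r2:2,r3:Mul2,r4:8,r5:64
  c10: stall  regs: r0:5,r1:Mul1,r2:2,r3:Mul2,r4:8,r5:64
  c11: CDB Mul1=16; issue MUL r5<-Mul1  regs: r0:5,r1:16,r2:2,r3:Mul2,r4:8,r5:Mul1
  c12: issue SUB r4<-Add1  regs: r0:5,r1:16,r2:2,r3:Mul2,r4:Add1,r5:Mul1
  c13: issue SUB r5<-Add2  regs: r0:5,r1:16,r2:2,r3:Mul2,r4:Add1,r5:Add2
  c14: CDB Add1=14; issue SUB r2<-Add1  regs: r0:5,r1:16,r2:Add1,r3:Mul2,r4:14,r5:Add2
  c15: -  regs: r0:5,r1:16,r2:Add1,r3:Mul2,r4:14,r5:Add2
  c16: CDB Mul2=128  regs: r0:5,r1:16,r2:Add1,r3:128,r4:14,r5:Add2
  c17: -  regs: r0:5,r1:16,r2:Add1,r3:128,r4:14,r5:Add2
  c18: CDB Add1=114  regs: r0:5,r1:16,r2:114,r3:128,r4:14,r5:Add2
  c19: -  regs: r0:5,r1:16,r2:114,r3:128,r4:14,r5:Add2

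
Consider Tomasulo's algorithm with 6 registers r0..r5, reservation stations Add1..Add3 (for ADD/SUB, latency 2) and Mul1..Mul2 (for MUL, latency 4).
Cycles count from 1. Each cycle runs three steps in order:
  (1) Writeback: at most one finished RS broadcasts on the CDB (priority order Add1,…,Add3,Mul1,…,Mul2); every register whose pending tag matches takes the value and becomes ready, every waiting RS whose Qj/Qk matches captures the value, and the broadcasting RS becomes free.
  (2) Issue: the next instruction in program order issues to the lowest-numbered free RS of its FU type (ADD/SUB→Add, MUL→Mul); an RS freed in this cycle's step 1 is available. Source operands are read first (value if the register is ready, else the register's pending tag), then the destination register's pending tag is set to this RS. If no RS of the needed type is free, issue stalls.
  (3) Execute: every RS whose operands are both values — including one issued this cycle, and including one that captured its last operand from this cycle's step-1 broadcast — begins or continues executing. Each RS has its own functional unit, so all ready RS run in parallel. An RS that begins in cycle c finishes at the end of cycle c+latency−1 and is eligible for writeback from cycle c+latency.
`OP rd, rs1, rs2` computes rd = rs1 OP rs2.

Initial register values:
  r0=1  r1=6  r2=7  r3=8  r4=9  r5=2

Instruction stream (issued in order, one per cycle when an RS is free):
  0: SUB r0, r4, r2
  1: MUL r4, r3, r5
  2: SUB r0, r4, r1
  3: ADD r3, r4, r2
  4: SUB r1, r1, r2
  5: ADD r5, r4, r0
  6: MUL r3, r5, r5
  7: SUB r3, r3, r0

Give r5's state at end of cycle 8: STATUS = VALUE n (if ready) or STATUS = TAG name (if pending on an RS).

STATUS = TAG Add3

  c1: issue SUB r0<-Add1  regs: r0:Add1,r1:6,r2:7,r3:8,r4:9,r5:2
  c2: issue MUL r4<-Mul1  regs: r0:Add1,r1:6,r2:7,r3:8,r4:Mul1,r5:2
  c3: CDB Add1=2; issue SUB r0<-Add1  regs: r0:Add1,r1:6,r2:7,r3:8,r4:Mul1,r5:2
  c4: issue ADD r3<-Add2  regs: r0:Add1,r1:6,r2:7,r3:Add2,r4:Mul1,r5:2
  c5: issue SUB r1<-Add3  regs: r0:Add1,r1:Add3,r2:7,r3:Add2,r4:Mul1,r5:2
  c6: CDB Mul1=16; stall  regs: r0:Add1,r1:Add3,r2:7,r3:Add2,r4:16,r5:2
  c7: CDB Add3=-1; issue ADD r5<-Add3  regs: r0:Add1,r1:-1,r2:7,r3:Add2,r4:16,r5:Add3
  c8: CDB Add1=10; issue MUL r3<-Mul1  regs: r0:10,r1:-1,r2:7,r3:Mul1,r4:16,r5:Add3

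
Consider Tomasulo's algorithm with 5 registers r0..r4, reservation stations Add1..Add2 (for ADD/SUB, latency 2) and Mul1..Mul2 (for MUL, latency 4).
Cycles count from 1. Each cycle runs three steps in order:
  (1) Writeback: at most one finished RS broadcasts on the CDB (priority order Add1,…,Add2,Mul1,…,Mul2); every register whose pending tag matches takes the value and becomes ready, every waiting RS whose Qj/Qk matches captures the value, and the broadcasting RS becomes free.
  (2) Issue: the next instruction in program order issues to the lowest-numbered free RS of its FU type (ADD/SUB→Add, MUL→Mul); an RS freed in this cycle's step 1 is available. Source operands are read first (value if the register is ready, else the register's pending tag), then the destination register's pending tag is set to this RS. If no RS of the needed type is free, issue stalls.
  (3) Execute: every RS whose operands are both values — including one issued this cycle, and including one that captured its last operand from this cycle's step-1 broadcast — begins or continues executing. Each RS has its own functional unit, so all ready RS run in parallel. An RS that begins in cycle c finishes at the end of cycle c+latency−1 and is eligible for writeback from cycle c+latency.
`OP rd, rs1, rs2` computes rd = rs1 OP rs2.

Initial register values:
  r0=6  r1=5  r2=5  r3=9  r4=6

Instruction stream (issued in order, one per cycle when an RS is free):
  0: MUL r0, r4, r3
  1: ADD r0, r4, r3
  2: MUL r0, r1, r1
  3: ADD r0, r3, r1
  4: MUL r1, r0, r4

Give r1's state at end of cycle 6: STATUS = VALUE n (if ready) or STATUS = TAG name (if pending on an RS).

cycle 1: issue MUL r0<-Mul1 // r0:Mul1,r1:5,r2:5,r3:9,r4:6
cycle 2: issue ADD r0<-Add1 // r0:Add1,r1:5,r2:5,r3:9,r4:6
cycle 3: issue MUL r0<-Mul2 // r0:Mul2,r1:5,r2:5,r3:9,r4:6
cycle 4: CDB Add1=15; issue ADD r0<-Add1 // r0:Add1,r1:5,r2:5,r3:9,r4:6
cycle 5: CDB Mul1=54; issue MUL r1<-Mul1 // r0:Add1,r1:Mul1,r2:5,r3:9,r4:6
cycle 6: CDB Add1=14 // r0:14,r1:Mul1,r2:5,r3:9,r4:6

STATUS = TAG Mul1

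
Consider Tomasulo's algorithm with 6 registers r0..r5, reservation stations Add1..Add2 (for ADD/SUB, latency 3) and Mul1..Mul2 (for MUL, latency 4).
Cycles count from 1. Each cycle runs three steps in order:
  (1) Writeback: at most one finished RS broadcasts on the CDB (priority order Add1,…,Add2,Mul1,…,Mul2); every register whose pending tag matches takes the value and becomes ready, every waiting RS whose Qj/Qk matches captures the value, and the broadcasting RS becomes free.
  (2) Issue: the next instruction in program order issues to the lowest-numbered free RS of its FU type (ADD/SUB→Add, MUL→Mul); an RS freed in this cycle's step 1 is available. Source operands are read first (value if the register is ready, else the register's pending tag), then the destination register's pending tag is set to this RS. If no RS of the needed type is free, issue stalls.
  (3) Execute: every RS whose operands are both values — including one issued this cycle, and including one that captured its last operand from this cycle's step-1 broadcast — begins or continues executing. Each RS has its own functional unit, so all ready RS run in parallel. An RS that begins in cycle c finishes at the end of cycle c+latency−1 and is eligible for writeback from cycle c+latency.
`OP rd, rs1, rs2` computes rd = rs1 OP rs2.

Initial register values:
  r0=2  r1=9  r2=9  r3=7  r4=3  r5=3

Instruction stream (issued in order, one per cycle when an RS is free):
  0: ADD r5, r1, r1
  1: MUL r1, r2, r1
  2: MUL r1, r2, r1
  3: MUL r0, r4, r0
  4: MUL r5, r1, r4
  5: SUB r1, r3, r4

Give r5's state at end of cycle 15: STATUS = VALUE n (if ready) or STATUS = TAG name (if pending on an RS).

STATUS = VALUE 2187

  c1: issue ADD r5<-Add1  regs: r0:2,r1:9,r2:9,r3:7,r4:3,r5:Add1
  c2: issue MUL r1<-Mul1  regs: r0:2,r1:Mul1,r2:9,r3:7,r4:3,r5:Add1
  c3: issue MUL r1<-Mul2  regs: r0:2,r1:Mul2,r2:9,r3:7,r4:3,r5:Add1
  c4: CDB Add1=18; stall  regs: r0:2,r1:Mul2,r2:9,r3:7,r4:3,r5:18
  c5: stall  regs: r0:2,r1:Mul2,r2:9,r3:7,r4:3,r5:18
  c6: CDB Mul1=81; issue MUL r0<-Mul1  regs: r0:Mul1,r1:Mul2,r2:9,r3:7,r4:3,r5:18
  c7: stall  regs: r0:Mul1,r1:Mul2,r2:9,r3:7,r4:3,r5:18
  c8: stall  regs: r0:Mul1,r1:Mul2,r2:9,r3:7,r4:3,r5:18
  c9: stall  regs: r0:Mul1,r1:Mul2,r2:9,r3:7,r4:3,r5:18
  c10: CDB Mul1=6; issue MUL r5<-Mul1  regs: r0:6,r1:Mul2,r2:9,r3:7,r4:3,r5:Mul1
  c11: CDB Mul2=729; issue SUB r1<-Add1  regs: r0:6,r1:Add1,r2:9,r3:7,r4:3,r5:Mul1
  c12: -  regs: r0:6,r1:Add1,r2:9,r3:7,r4:3,r5:Mul1
  c13: -  regs: r0:6,r1:Add1,r2:9,r3:7,r4:3,r5:Mul1
  c14: CDB Add1=4  regs: r0:6,r1:4,r2:9,r3:7,r4:3,r5:Mul1
  c15: CDB Mul1=2187  regs: r0:6,r1:4,r2:9,r3:7,r4:3,r5:2187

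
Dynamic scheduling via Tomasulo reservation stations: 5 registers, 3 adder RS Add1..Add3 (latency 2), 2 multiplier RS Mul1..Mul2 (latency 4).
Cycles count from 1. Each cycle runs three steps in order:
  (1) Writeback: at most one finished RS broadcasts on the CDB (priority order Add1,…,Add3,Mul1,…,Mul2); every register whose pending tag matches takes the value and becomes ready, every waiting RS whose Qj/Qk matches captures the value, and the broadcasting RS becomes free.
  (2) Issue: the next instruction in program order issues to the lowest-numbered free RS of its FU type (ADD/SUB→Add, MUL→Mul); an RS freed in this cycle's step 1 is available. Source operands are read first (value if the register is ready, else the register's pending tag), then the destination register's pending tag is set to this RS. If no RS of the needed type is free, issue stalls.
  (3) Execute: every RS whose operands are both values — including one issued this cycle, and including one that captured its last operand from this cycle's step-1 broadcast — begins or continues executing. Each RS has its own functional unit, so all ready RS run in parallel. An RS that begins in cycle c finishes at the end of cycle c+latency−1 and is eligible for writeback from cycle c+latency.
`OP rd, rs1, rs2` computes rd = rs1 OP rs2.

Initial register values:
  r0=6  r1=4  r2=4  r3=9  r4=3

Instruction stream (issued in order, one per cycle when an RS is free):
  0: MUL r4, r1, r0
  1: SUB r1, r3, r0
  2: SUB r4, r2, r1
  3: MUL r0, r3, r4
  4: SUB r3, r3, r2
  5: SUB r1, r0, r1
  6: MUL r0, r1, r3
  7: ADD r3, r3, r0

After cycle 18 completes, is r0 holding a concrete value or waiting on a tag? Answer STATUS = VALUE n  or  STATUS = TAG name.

cycle 1: issue MUL r4<-Mul1 // r0:6,r1:4,r2:4,r3:9,r4:Mul1
cycle 2: issue SUB r1<-Add1 // r0:6,r1:Add1,r2:4,r3:9,r4:Mul1
cycle 3: issue SUB r4<-Add2 // r0:6,r1:Add1,r2:4,r3:9,r4:Add2
cycle 4: CDB Add1=3; issue MUL r0<-Mul2 // r0:Mul2,r1:3,r2:4,r3:9,r4:Add2
cycle 5: CDB Mul1=24; issue SUB r3<-Add1 // r0:Mul2,r1:3,r2:4,r3:Add1,r4:Add2
cycle 6: CDB Add2=1; issue SUB r1<-Add2 // r0:Mul2,r1:Add2,r2:4,r3:Add1,r4:1
cycle 7: CDB Add1=5; issue MUL r0<-Mul1 // r0:Mul1,r1:Add2,r2:4,r3:5,r4:1
cycle 8: issue ADD r3<-Add1 // r0:Mul1,r1:Add2,r2:4,r3:Add1,r4:1
cycle 9: - // r0:Mul1,r1:Add2,r2:4,r3:Add1,r4:1
cycle 10: CDB Mul2=9 // r0:Mul1,r1:Add2,r2:4,r3:Add1,r4:1
cycle 11: - // r0:Mul1,r1:Add2,r2:4,r3:Add1,r4:1
cycle 12: CDB Add2=6 // r0:Mul1,r1:6,r2:4,r3:Add1,r4:1
cycle 13: - // r0:Mul1,r1:6,r2:4,r3:Add1,r4:1
cycle 14: - // r0:Mul1,r1:6,r2:4,r3:Add1,r4:1
cycle 15: - // r0:Mul1,r1:6,r2:4,r3:Add1,r4:1
cycle 16: CDB Mul1=30 // r0:30,r1:6,r2:4,r3:Add1,r4:1
cycle 17: - // r0:30,r1:6,r2:4,r3:Add1,r4:1
cycle 18: CDB Add1=35 // r0:30,r1:6,r2:4,r3:35,r4:1

STATUS = VALUE 30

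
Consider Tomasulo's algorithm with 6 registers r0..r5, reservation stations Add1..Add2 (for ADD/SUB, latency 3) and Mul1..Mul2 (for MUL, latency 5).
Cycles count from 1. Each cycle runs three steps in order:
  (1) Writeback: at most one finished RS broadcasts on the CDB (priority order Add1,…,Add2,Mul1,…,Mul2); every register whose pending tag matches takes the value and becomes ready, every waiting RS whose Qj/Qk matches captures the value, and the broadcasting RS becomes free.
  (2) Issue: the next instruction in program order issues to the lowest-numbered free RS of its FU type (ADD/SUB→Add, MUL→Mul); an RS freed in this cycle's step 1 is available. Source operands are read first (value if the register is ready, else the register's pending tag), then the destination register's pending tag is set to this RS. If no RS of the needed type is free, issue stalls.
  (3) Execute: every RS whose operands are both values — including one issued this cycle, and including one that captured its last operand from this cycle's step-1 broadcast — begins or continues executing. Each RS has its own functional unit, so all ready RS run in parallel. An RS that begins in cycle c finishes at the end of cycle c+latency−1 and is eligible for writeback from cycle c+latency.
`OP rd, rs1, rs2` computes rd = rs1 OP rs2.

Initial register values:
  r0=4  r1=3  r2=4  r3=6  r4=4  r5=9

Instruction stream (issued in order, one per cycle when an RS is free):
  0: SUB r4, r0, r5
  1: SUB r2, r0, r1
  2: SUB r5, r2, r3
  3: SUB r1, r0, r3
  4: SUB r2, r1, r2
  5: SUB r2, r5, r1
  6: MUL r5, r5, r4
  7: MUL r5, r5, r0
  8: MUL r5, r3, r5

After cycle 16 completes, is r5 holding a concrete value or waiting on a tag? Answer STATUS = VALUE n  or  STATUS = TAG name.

c1: issue SUB r4<-Add1 | r0:4,r1:3,r2:4,r3:6,r4:Add1,r5:9
c2: issue SUB r2<-Add2 | r0:4,r1:3,r2:Add2,r3:6,r4:Add1,r5:9
c3: stall | r0:4,r1:3,r2:Add2,r3:6,r4:Add1,r5:9
c4: CDB Add1=-5; issue SUB r5<-Add1 | r0:4,r1:3,r2:Add2,r3:6,r4:-5,r5:Add1
c5: CDB Add2=1; issue SUB r1<-Add2 | r0:4,r1:Add2,r2:1,r3:6,r4:-5,r5:Add1
c6: stall | r0:4,r1:Add2,r2:1,r3:6,r4:-5,r5:Add1
c7: stall | r0:4,r1:Add2,r2:1,r3:6,r4:-5,r5:Add1
c8: CDB Add1=-5; issue SUB r2<-Add1 | r0:4,r1:Add2,r2:Add1,r3:6,r4:-5,r5:-5
c9: CDB Add2=-2; issue SUB r2<-Add2 | r0:4,r1:-2,r2:Add2,r3:6,r4:-5,r5:-5
c10: issue MUL r5<-Mul1 | r0:4,r1:-2,r2:Add2,r3:6,r4:-5,r5:Mul1
c11: issue MUL r5<-Mul2 | r0:4,r1:-2,r2:Add2,r3:6,r4:-5,r5:Mul2
c12: CDB Add1=-3; stall | r0:4,r1:-2,r2:Add2,r3:6,r4:-5,r5:Mul2
c13: CDB Add2=-3; stall | r0:4,r1:-2,r2:-3,r3:6,r4:-5,r5:Mul2
c14: stall | r0:4,r1:-2,r2:-3,r3:6,r4:-5,r5:Mul2
c15: CDB Mul1=25; issue MUL r5<-Mul1 | r0:4,r1:-2,r2:-3,r3:6,r4:-5,r5:Mul1
c16: - | r0:4,r1:-2,r2:-3,r3:6,r4:-5,r5:Mul1

STATUS = TAG Mul1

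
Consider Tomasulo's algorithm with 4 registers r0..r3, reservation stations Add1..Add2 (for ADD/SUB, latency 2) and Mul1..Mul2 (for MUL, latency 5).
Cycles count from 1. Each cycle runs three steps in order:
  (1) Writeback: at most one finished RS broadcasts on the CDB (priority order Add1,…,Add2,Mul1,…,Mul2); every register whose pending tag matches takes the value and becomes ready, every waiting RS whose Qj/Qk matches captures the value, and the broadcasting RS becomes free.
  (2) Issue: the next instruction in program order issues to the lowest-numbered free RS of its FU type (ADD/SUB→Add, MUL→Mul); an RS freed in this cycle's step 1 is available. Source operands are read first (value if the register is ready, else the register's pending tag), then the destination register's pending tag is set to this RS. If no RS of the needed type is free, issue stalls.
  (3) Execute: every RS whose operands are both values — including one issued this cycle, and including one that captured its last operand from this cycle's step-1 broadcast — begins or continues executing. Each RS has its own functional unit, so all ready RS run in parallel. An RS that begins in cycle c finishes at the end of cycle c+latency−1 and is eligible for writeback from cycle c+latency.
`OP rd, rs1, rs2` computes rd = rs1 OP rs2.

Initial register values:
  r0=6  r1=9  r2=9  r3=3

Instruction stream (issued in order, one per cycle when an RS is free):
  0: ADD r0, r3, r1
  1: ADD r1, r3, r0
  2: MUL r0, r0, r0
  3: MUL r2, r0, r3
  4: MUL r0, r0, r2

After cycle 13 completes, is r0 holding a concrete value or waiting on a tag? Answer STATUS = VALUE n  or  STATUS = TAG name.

cycle 1: issue ADD r0<-Add1 // r0:Add1,r1:9,r2:9,r3:3
cycle 2: issue ADD r1<-Add2 // r0:Add1,r1:Add2,r2:9,r3:3
cycle 3: CDB Add1=12; issue MUL r0<-Mul1 // r0:Mul1,r1:Add2,r2:9,r3:3
cycle 4: issue MUL r2<-Mul2 // r0:Mul1,r1:Add2,r2:Mul2,r3:3
cycle 5: CDB Add2=15; stall // r0:Mul1,r1:15,r2:Mul2,r3:3
cycle 6: stall // r0:Mul1,r1:15,r2:Mul2,r3:3
cycle 7: stall // r0:Mul1,r1:15,r2:Mul2,r3:3
cycle 8: CDB Mul1=144; issue MUL r0<-Mul1 // r0:Mul1,r1:15,r2:Mul2,r3:3
cycle 9: - // r0:Mul1,r1:15,r2:Mul2,r3:3
cycle 10: - // r0:Mul1,r1:15,r2:Mul2,r3:3
cycle 11: - // r0:Mul1,r1:15,r2:Mul2,r3:3
cycle 12: - // r0:Mul1,r1:15,r2:Mul2,r3:3
cycle 13: CDB Mul2=432 // r0:Mul1,r1:15,r2:432,r3:3

STATUS = TAG Mul1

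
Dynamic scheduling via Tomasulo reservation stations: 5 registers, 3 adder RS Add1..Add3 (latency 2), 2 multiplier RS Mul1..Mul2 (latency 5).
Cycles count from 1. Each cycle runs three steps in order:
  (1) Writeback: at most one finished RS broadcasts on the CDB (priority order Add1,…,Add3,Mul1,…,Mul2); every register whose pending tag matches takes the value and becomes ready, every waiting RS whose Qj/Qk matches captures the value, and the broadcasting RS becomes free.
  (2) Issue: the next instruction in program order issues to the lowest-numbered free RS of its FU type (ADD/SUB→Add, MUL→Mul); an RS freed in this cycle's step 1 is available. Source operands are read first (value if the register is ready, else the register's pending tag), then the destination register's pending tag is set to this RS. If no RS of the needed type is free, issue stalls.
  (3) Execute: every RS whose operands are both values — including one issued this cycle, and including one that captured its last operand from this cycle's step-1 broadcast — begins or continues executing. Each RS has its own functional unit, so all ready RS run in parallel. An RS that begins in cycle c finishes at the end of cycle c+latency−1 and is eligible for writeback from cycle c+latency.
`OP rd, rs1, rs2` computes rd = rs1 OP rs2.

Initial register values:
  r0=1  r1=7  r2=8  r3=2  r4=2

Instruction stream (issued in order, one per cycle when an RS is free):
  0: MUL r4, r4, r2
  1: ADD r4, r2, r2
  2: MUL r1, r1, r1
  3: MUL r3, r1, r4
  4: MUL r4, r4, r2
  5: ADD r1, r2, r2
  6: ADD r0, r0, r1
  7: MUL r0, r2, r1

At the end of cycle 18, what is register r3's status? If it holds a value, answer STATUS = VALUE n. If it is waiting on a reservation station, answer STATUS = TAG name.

STATUS = VALUE 784

c1: issue MUL r4<-Mul1 | r0:1,r1:7,r2:8,r3:2,r4:Mul1
c2: issue ADD r4<-Add1 | r0:1,r1:7,r2:8,r3:2,r4:Add1
c3: issue MUL r1<-Mul2 | r0:1,r1:Mul2,r2:8,r3:2,r4:Add1
c4: CDB Add1=16; stall | r0:1,r1:Mul2,r2:8,r3:2,r4:16
c5: stall | r0:1,r1:Mul2,r2:8,r3:2,r4:16
c6: CDB Mul1=16; issue MUL r3<-Mul1 | r0:1,r1:Mul2,r2:8,r3:Mul1,r4:16
c7: stall | r0:1,r1:Mul2,r2:8,r3:Mul1,r4:16
c8: CDB Mul2=49; issue MUL r4<-Mul2 | r0:1,r1:49,r2:8,r3:Mul1,r4:Mul2
c9: issue ADD r1<-Add1 | r0:1,r1:Add1,r2:8,r3:Mul1,r4:Mul2
c10: issue ADD r0<-Add2 | r0:Add2,r1:Add1,r2:8,r3:Mul1,r4:Mul2
c11: CDB Add1=16; stall | r0:Add2,r1:16,r2:8,r3:Mul1,r4:Mul2
c12: stall | r0:Add2,r1:16,r2:8,r3:Mul1,r4:Mul2
c13: CDB Add2=17; stall | r0:17,r1:16,r2:8,r3:Mul1,r4:Mul2
c14: CDB Mul1=784; issue MUL r0<-Mul1 | r0:Mul1,r1:16,r2:8,r3:784,r4:Mul2
c15: CDB Mul2=128 | r0:Mul1,r1:16,r2:8,r3:784,r4:128
c16: - | r0:Mul1,r1:16,r2:8,r3:784,r4:128
c17: - | r0:Mul1,r1:16,r2:8,r3:784,r4:128
c18: - | r0:Mul1,r1:16,r2:8,r3:784,r4:128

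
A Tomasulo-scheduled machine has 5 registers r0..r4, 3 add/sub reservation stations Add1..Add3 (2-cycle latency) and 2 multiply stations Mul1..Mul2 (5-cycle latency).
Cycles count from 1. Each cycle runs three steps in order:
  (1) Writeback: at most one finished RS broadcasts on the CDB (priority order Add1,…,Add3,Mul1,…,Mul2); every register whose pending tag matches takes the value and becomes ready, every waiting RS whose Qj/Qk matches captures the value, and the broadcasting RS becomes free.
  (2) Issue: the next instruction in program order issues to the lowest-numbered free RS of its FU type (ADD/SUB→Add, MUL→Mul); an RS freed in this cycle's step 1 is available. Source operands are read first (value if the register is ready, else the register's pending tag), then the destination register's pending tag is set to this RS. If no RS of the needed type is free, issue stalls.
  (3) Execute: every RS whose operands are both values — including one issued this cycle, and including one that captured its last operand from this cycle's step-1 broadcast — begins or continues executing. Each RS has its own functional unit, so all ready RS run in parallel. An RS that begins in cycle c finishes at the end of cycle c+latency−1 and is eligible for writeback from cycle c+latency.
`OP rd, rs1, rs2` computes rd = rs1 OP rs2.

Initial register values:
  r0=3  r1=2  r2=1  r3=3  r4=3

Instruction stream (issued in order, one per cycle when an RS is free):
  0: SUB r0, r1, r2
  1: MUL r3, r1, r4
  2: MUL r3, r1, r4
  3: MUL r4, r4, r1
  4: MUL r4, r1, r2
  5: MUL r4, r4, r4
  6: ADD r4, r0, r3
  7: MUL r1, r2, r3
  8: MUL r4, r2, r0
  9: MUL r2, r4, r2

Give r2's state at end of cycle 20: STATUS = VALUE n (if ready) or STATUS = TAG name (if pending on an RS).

STATUS = TAG Mul2

c1: issue SUB r0<-Add1 | r0:Add1,r1:2,r2:1,r3:3,r4:3
c2: issue MUL r3<-Mul1 | r0:Add1,r1:2,r2:1,r3:Mul1,r4:3
c3: CDB Add1=1; issue MUL r3<-Mul2 | r0:1,r1:2,r2:1,r3:Mul2,r4:3
c4: stall | r0:1,r1:2,r2:1,r3:Mul2,r4:3
c5: stall | r0:1,r1:2,r2:1,r3:Mul2,r4:3
c6: stall | r0:1,r1:2,r2:1,r3:Mul2,r4:3
c7: CDB Mul1=6; issue MUL r4<-Mul1 | r0:1,r1:2,r2:1,r3:Mul2,r4:Mul1
c8: CDB Mul2=6; issue MUL r4<-Mul2 | r0:1,r1:2,r2:1,r3:6,r4:Mul2
c9: stall | r0:1,r1:2,r2:1,r3:6,r4:Mul2
c10: stall | r0:1,r1:2,r2:1,r3:6,r4:Mul2
c11: stall | r0:1,r1:2,r2:1,r3:6,r4:Mul2
c12: CDB Mul1=6; issue MUL r4<-Mul1 | r0:1,r1:2,r2:1,r3:6,r4:Mul1
c13: CDB Mul2=2; issue ADD r4<-Add1 | r0:1,r1:2,r2:1,r3:6,r4:Add1
c14: issue MUL r1<-Mul2 | r0:1,r1:Mul2,r2:1,r3:6,r4:Add1
c15: CDB Add1=7; stall | r0:1,r1:Mul2,r2:1,r3:6,r4:7
c16: stall | r0:1,r1:Mul2,r2:1,r3:6,r4:7
c17: stall | r0:1,r1:Mul2,r2:1,r3:6,r4:7
c18: CDB Mul1=4; issue MUL r4<-Mul1 | r0:1,r1:Mul2,r2:1,r3:6,r4:Mul1
c19: CDB Mul2=6; issue MUL r2<-Mul2 | r0:1,r1:6,r2:Mul2,r3:6,r4:Mul1
c20: - | r0:1,r1:6,r2:Mul2,r3:6,r4:Mul1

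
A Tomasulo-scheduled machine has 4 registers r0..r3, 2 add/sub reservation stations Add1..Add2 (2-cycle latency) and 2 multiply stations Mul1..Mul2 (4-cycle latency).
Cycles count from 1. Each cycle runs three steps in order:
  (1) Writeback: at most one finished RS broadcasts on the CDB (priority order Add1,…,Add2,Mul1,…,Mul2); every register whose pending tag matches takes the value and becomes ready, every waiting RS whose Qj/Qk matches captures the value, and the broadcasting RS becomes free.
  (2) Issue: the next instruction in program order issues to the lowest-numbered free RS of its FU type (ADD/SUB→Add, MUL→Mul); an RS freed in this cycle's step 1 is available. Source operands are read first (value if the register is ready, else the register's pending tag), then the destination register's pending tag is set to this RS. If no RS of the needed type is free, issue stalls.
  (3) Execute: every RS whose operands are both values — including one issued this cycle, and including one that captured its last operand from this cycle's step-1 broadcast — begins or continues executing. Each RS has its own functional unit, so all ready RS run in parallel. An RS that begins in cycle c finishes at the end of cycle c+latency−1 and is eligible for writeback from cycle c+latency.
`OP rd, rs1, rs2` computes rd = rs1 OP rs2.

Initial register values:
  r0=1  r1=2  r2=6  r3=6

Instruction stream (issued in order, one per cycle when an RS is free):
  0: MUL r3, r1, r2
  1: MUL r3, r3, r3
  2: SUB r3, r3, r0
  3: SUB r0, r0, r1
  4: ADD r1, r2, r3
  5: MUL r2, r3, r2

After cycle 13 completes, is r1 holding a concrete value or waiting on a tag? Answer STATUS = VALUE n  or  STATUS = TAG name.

  c1: issue MUL r3<-Mul1  regs: r0:1,r1:2,r2:6,r3:Mul1
  c2: issue MUL r3<-Mul2  regs: r0:1,r1:2,r2:6,r3:Mul2
  c3: issue SUB r3<-Add1  regs: r0:1,r1:2,r2:6,r3:Add1
  c4: issue SUB r0<-Add2  regs: r0:Add2,r1:2,r2:6,r3:Add1
  c5: CDB Mul1=12; stall  regs: r0:Add2,r1:2,r2:6,r3:Add1
  c6: CDB Add2=-1; issue ADD r1<-Add2  regs: r0:-1,r1:Add2,r2:6,r3:Add1
  c7: issue MUL r2<-Mul1  regs: r0:-1,r1:Add2,r2:Mul1,r3:Add1
  c8: -  regs: r0:-1,r1:Add2,r2:Mul1,r3:Add1
  c9: CDB Mul2=144  regs: r0:-1,r1:Add2,r2:Mul1,r3:Add1
  c10: -  regs: r0:-1,r1:Add2,r2:Mul1,r3:Add1
  c11: CDB Add1=143  regs: r0:-1,r1:Add2,r2:Mul1,r3:143
  c12: -  regs: r0:-1,r1:Add2,r2:Mul1,r3:143
  c13: CDB Add2=149  regs: r0:-1,r1:149,r2:Mul1,r3:143

STATUS = VALUE 149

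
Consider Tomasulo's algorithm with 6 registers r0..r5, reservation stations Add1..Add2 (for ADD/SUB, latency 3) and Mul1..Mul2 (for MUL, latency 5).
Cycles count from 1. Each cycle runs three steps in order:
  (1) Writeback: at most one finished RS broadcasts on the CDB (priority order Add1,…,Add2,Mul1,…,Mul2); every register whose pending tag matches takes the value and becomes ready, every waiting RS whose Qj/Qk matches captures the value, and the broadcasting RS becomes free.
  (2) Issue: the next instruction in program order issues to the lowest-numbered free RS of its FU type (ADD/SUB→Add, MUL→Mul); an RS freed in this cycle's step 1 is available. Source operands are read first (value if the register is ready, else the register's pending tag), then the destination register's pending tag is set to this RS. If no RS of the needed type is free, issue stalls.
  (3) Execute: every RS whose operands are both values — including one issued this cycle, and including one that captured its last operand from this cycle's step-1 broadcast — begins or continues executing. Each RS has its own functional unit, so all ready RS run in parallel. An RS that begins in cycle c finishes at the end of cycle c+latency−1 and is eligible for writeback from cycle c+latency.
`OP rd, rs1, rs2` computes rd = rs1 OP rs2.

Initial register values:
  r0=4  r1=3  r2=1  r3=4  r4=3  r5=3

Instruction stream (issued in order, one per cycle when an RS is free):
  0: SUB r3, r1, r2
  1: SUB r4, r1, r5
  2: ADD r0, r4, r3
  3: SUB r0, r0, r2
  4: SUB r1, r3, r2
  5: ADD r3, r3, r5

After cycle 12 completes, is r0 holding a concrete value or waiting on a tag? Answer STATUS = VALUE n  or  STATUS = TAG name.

STATUS = VALUE 1

c1: issue SUB r3<-Add1 | r0:4,r1:3,r2:1,r3:Add1,r4:3,r5:3
c2: issue SUB r4<-Add2 | r0:4,r1:3,r2:1,r3:Add1,r4:Add2,r5:3
c3: stall | r0:4,r1:3,r2:1,r3:Add1,r4:Add2,r5:3
c4: CDB Add1=2; issue ADD r0<-Add1 | r0:Add1,r1:3,r2:1,r3:2,r4:Add2,r5:3
c5: CDB Add2=0; issue SUB r0<-Add2 | r0:Add2,r1:3,r2:1,r3:2,r4:0,r5:3
c6: stall | r0:Add2,r1:3,r2:1,r3:2,r4:0,r5:3
c7: stall | r0:Add2,r1:3,r2:1,r3:2,r4:0,r5:3
c8: CDB Add1=2; issue SUB r1<-Add1 | r0:Add2,r1:Add1,r2:1,r3:2,r4:0,r5:3
c9: stall | r0:Add2,r1:Add1,r2:1,r3:2,r4:0,r5:3
c10: stall | r0:Add2,r1:Add1,r2:1,r3:2,r4:0,r5:3
c11: CDB Add1=1; issue ADD r3<-Add1 | r0:Add2,r1:1,r2:1,r3:Add1,r4:0,r5:3
c12: CDB Add2=1 | r0:1,r1:1,r2:1,r3:Add1,r4:0,r5:3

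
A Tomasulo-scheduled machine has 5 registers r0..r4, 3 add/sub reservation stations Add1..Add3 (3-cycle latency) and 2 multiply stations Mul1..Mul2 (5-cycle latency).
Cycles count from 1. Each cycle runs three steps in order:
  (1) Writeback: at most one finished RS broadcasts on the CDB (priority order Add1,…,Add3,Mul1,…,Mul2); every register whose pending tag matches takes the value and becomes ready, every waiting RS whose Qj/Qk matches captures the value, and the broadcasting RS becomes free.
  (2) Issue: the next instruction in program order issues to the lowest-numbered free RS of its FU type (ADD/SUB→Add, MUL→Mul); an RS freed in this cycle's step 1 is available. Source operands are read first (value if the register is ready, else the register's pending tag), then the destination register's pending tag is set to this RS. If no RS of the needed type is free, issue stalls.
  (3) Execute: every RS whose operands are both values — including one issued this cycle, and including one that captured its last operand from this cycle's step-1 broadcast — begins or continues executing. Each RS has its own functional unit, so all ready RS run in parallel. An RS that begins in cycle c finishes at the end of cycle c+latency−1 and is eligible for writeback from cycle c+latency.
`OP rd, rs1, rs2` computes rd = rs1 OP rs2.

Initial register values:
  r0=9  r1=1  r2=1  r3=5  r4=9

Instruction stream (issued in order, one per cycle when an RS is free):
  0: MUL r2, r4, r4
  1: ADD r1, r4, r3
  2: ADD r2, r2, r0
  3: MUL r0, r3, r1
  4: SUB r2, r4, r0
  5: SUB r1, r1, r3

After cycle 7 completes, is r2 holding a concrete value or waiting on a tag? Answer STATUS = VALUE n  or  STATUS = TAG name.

STATUS = TAG Add1

  c1: issue MUL r2<-Mul1  regs: r0:9,r1:1,r2:Mul1,r3:5,r4:9
  c2: issue ADD r1<-Add1  regs: r0:9,r1:Add1,r2:Mul1,r3:5,r4:9
  c3: issue ADD r2<-Add2  regs: r0:9,r1:Add1,r2:Add2,r3:5,r4:9
  c4: issue MUL r0<-Mul2  regs: r0:Mul2,r1:Add1,r2:Add2,r3:5,r4:9
  c5: CDB Add1=14; issue SUB r2<-Add1  regs: r0:Mul2,r1:14,r2:Add1,r3:5,r4:9
  c6: CDB Mul1=81; issue SUB r1<-Add3  regs: r0:Mul2,r1:Add3,r2:Add1,r3:5,r4:9
  c7: -  regs: r0:Mul2,r1:Add3,r2:Add1,r3:5,r4:9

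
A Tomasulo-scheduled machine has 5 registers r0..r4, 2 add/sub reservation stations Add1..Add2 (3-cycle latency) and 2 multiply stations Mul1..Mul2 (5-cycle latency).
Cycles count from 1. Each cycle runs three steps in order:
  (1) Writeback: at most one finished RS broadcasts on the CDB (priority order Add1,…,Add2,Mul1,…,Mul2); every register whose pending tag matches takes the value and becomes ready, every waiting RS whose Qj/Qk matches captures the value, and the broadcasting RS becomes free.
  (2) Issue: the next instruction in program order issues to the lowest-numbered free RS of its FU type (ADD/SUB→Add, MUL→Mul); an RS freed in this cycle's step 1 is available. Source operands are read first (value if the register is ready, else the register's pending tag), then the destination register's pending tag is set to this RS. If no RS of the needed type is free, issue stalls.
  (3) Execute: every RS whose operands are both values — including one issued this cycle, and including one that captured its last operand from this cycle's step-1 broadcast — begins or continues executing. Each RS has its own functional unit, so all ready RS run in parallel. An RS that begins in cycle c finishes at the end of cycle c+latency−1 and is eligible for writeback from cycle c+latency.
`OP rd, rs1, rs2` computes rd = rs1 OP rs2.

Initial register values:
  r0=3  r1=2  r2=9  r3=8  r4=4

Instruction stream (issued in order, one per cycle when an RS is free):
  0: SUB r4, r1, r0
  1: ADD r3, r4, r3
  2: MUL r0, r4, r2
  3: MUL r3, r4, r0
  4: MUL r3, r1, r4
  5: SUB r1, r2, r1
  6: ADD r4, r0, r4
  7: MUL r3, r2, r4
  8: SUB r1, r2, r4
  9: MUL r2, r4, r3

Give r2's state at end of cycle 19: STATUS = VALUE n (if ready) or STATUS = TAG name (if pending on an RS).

  c1: issue SUB r4<-Add1  regs: r0:3,r1:2,r2:9,r3:8,r4:Add1
  c2: issue ADD r3<-Add2  regs: r0:3,r1:2,r2:9,r3:Add2,r4:Add1
  c3: issue MUL r0<-Mul1  regs: r0:Mul1,r1:2,r2:9,r3:Add2,r4:Add1
  c4: CDB Add1=-1; issue MUL r3<-Mul2  regs: r0:Mul1,r1:2,r2:9,r3:Mul2,r4:-1
  c5: stall  regs: r0:Mul1,r1:2,r2:9,r3:Mul2,r4:-1
  c6: stall  regs: r0:Mul1,r1:2,r2:9,r3:Mul2,r4:-1
  c7: CDB Add2=7; stall  regs: r0:Mul1,r1:2,r2:9,r3:Mul2,r4:-1
  c8: stall  regs: r0:Mul1,r1:2,r2:9,r3:Mul2,r4:-1
  c9: CDB Mul1=-9; issue MUL r3<-Mul1  regs: r0:-9,r1:2,r2:9,r3:Mul1,r4:-1
  c10: issue SUB r1<-Add1  regs: r0:-9,r1:Add1,r2:9,r3:Mul1,r4:-1
  c11: issue ADD r4<-Add2  regs: r0:-9,r1:Add1,r2:9,r3:Mul1,r4:Add2
  c12: stall  regs: r0:-9,r1:Add1,r2:9,r3:Mul1,r4:Add2
  c13: CDB Add1=7; stall  regs: r0:-9,r1:7,r2:9,r3:Mul1,r4:Add2
  c14: CDB Add2=-10; stall  regs: r0:-9,r1:7,r2:9,r3:Mul1,r4:-10
  c15: CDB Mul1=-2; issue MUL r3<-Mul1  regs: r0:-9,r1:7,r2:9,r3:Mul1,r4:-10
  c16: CDB Mul2=9; issue SUB r1<-Add1  regs: r0:-9,r1:Add1,r2:9,r3:Mul1,r4:-10
  c17: issue MUL r2<-Mul2  regs: r0:-9,r1:Add1,r2:Mul2,r3:Mul1,r4:-10
  c18: -  regs: r0:-9,r1:Add1,r2:Mul2,r3:Mul1,r4:-10
  c19: CDB Add1=19  regs: r0:-9,r1:19,r2:Mul2,r3:Mul1,r4:-10

STATUS = TAG Mul2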